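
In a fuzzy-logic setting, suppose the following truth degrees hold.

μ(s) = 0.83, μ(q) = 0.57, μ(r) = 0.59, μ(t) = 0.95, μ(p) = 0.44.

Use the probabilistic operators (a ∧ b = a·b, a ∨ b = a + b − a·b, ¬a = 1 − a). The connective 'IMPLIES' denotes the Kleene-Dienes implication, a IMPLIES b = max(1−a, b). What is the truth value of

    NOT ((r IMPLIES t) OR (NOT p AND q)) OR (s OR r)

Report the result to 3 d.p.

0.933

r IMPLIES t  [Kleene-Dienes: max(1−a, b)] with a=0.5900, b=0.9500 → 0.9500
NOT p = 1 − 0.4400 = 0.5600
NOT p AND q = a·b on (0.5600, 0.5700) = 0.3192
(r IMPLIES t) OR (NOT p AND q) = a + b − a·b on (0.9500, 0.3192) = 0.9660
NOT ((r IMPLIES t) OR (NOT p AND q)) = 1 − 0.9660 = 0.0340
s OR r = a + b − a·b on (0.8300, 0.5900) = 0.9303
NOT ((r IMPLIES t) OR (NOT p AND q)) OR (s OR r) = a + b − a·b on (0.0340, 0.9303) = 0.9327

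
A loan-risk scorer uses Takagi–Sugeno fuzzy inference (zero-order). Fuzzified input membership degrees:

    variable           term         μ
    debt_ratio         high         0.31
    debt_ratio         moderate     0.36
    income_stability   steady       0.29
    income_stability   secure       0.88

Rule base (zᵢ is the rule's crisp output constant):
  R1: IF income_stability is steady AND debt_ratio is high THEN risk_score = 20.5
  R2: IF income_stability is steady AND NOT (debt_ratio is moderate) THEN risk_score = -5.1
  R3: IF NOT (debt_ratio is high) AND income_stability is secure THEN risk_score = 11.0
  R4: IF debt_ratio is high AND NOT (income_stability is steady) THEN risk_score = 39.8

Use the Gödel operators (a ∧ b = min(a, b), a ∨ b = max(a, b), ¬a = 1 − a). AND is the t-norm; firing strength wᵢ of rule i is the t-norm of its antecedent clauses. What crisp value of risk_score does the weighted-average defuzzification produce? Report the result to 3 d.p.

15.439

R1 (z=20.5): steady=0.29, high=0.31; AND[min(a, b)] → w = 0.29
R2 (z=-5.1): steady=0.29, ¬moderate=1−0.36=0.64; AND[min(a, b)] → w = 0.29
R3 (z=11.0): ¬high=1−0.31=0.69, secure=0.88; AND[min(a, b)] → w = 0.69
R4 (z=39.8): high=0.31, ¬steady=1−0.29=0.71; AND[min(a, b)] → w = 0.31
Weighted average = (0.29·20.5 + 0.29·-5.1 + 0.69·11.0 + 0.31·39.8) / (0.29 + 0.29 + 0.69 + 0.31)
  = 24.3940 / 1.5800 = 15.439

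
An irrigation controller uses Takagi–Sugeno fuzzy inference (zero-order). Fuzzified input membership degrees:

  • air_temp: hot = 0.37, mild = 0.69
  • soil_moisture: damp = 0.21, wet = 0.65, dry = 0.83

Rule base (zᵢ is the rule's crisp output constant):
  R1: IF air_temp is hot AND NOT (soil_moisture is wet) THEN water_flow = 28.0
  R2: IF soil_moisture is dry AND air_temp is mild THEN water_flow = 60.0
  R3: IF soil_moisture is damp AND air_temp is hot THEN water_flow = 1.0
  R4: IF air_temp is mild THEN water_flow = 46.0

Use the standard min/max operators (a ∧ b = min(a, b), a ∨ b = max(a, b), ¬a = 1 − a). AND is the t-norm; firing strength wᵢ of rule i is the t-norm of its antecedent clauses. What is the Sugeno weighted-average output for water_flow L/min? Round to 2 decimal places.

R1 (z=28.0): hot=0.37, ¬wet=1−0.65=0.35; AND[min(a, b)] → w = 0.35
R2 (z=60.0): dry=0.83, mild=0.69; AND[min(a, b)] → w = 0.69
R3 (z=1.0): damp=0.21, hot=0.37; AND[min(a, b)] → w = 0.21
R4 (z=46.0): mild=0.69 → w = 0.69
Weighted average = (0.35·28.0 + 0.69·60.0 + 0.21·1.0 + 0.69·46.0) / (0.35 + 0.69 + 0.21 + 0.69)
  = 83.1500 / 1.9400 = 42.86

42.86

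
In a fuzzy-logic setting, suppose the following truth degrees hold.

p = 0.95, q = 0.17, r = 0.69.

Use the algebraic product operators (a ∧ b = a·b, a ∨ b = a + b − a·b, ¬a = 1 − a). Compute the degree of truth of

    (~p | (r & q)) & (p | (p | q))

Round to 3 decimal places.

~p = 1 − 0.9500 = 0.0500
r & q = a·b on (0.6900, 0.1700) = 0.1173
~p | (r & q) = a + b − a·b on (0.0500, 0.1173) = 0.1614
p | q = a + b − a·b on (0.9500, 0.1700) = 0.9585
p | (p | q) = a + b − a·b on (0.9500, 0.9585) = 0.9979
(~p | (r & q)) & (p | (p | q)) = a·b on (0.1614, 0.9979) = 0.1611

0.161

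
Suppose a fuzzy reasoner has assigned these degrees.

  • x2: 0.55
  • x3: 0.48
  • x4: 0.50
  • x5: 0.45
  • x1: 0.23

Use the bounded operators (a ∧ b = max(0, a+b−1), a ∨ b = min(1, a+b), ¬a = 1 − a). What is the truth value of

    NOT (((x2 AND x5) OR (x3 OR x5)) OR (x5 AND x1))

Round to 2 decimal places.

0.07

x2 AND x5 = max(0, a+b−1) on (0.55, 0.45) = 0.00
x3 OR x5 = min(1, a+b) on (0.48, 0.45) = 0.93
(x2 AND x5) OR (x3 OR x5) = min(1, a+b) on (0.00, 0.93) = 0.93
x5 AND x1 = max(0, a+b−1) on (0.45, 0.23) = 0.00
((x2 AND x5) OR (x3 OR x5)) OR (x5 AND x1) = min(1, a+b) on (0.93, 0.00) = 0.93
NOT (((x2 AND x5) OR (x3 OR x5)) OR (x5 AND x1)) = 1 − 0.93 = 0.07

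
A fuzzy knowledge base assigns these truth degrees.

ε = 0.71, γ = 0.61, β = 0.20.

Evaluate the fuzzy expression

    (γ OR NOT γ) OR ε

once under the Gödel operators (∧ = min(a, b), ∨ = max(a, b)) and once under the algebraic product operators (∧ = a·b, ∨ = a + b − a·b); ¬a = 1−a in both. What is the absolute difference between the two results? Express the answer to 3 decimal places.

Under Gödel:
  NOT γ = 1 − 0.61 = 0.39
  γ OR NOT γ = max(a, b) on (0.61, 0.39) = 0.61
  (γ OR NOT γ) OR ε = max(a, b) on (0.61, 0.71) = 0.71
  → value = 0.7100
Under algebraic product:
  NOT γ = 1 − 0.6100 = 0.3900
  γ OR NOT γ = a + b − a·b on (0.6100, 0.3900) = 0.7621
  (γ OR NOT γ) OR ε = a + b − a·b on (0.7621, 0.7100) = 0.9310
  → value = 0.9310
|0.7100 − 0.9310| = 0.221

0.221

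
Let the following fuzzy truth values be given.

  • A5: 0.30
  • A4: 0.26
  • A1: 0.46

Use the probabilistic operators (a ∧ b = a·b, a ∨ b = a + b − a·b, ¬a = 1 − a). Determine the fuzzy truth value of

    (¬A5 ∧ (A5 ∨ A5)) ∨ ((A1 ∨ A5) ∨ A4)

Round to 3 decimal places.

¬A5 = 1 − 0.3000 = 0.7000
A5 ∨ A5 = a + b − a·b on (0.3000, 0.3000) = 0.5100
¬A5 ∧ (A5 ∨ A5) = a·b on (0.7000, 0.5100) = 0.3570
A1 ∨ A5 = a + b − a·b on (0.4600, 0.3000) = 0.6220
(A1 ∨ A5) ∨ A4 = a + b − a·b on (0.6220, 0.2600) = 0.7203
(¬A5 ∧ (A5 ∨ A5)) ∨ ((A1 ∨ A5) ∨ A4) = a + b − a·b on (0.3570, 0.7203) = 0.8201

0.820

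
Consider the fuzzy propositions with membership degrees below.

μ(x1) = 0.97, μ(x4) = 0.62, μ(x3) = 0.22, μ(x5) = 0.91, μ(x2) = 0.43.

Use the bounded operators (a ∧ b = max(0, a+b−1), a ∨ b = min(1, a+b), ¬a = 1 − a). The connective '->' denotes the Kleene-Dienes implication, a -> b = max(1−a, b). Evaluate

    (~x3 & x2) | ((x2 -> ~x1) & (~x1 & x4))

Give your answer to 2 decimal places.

~x3 = 1 − 0.22 = 0.78
~x3 & x2 = max(0, a+b−1) on (0.78, 0.43) = 0.21
~x1 = 1 − 0.97 = 0.03
x2 -> ~x1  [Kleene-Dienes: max(1−a, b)] with a=0.43, b=0.03 → 0.57
~x1 = 1 − 0.97 = 0.03
~x1 & x4 = max(0, a+b−1) on (0.03, 0.62) = 0.00
(x2 -> ~x1) & (~x1 & x4) = max(0, a+b−1) on (0.57, 0.00) = 0.00
(~x3 & x2) | ((x2 -> ~x1) & (~x1 & x4)) = min(1, a+b) on (0.21, 0.00) = 0.21

0.21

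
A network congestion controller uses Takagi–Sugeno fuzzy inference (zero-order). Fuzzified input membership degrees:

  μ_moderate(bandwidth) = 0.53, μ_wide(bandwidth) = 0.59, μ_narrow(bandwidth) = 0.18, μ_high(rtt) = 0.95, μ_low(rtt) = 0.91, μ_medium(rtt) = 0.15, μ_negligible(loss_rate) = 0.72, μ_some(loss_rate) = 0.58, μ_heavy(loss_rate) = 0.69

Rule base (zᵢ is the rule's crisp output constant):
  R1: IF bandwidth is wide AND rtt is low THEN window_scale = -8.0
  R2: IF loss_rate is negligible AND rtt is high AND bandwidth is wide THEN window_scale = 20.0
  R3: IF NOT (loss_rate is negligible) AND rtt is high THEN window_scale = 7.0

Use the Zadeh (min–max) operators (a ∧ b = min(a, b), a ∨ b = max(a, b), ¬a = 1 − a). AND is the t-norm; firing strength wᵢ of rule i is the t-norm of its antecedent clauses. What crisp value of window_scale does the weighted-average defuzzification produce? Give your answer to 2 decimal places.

6.19

R1 (z=-8.0): wide=0.59, low=0.91; AND[min(a, b)] → w = 0.59
R2 (z=20.0): negligible=0.72, high=0.95, wide=0.59; AND[min(a, b)] → w = 0.59
R3 (z=7.0): ¬negligible=1−0.72=0.28, high=0.95; AND[min(a, b)] → w = 0.28
Weighted average = (0.59·-8.0 + 0.59·20.0 + 0.28·7.0) / (0.59 + 0.59 + 0.28)
  = 9.0400 / 1.4600 = 6.19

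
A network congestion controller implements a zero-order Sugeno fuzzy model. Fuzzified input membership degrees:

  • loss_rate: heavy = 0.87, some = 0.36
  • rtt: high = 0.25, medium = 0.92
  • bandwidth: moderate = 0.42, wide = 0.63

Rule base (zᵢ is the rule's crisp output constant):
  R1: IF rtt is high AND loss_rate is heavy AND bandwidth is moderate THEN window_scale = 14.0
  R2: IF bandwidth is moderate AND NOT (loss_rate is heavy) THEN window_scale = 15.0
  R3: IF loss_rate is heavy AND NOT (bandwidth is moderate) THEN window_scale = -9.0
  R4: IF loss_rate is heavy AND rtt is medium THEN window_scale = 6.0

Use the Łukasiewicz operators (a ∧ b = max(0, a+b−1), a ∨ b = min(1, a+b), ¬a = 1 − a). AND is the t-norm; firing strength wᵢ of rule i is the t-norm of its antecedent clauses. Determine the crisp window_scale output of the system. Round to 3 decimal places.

R1 (z=14.0): high=0.25, heavy=0.87, moderate=0.42; AND[max(0, a+b−1)] → w = 0.00
R2 (z=15.0): moderate=0.42, ¬heavy=1−0.87=0.13; AND[max(0, a+b−1)] → w = 0.00
R3 (z=-9.0): heavy=0.87, ¬moderate=1−0.42=0.58; AND[max(0, a+b−1)] → w = 0.45
R4 (z=6.0): heavy=0.87, medium=0.92; AND[max(0, a+b−1)] → w = 0.79
Weighted average = (0.00·14.0 + 0.00·15.0 + 0.45·-9.0 + 0.79·6.0) / (0.00 + 0.00 + 0.45 + 0.79)
  = 0.6900 / 1.2400 = 0.556

0.556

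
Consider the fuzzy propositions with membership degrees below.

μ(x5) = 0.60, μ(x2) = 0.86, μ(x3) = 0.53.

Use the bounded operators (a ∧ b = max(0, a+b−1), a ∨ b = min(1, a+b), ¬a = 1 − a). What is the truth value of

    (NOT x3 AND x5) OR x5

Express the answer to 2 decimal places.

0.67

NOT x3 = 1 − 0.53 = 0.47
NOT x3 AND x5 = max(0, a+b−1) on (0.47, 0.60) = 0.07
(NOT x3 AND x5) OR x5 = min(1, a+b) on (0.07, 0.60) = 0.67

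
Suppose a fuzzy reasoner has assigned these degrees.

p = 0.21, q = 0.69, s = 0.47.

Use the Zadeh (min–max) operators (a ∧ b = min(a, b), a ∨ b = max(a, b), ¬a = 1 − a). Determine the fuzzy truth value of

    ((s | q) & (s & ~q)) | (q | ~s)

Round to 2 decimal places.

s | q = max(a, b) on (0.47, 0.69) = 0.69
~q = 1 − 0.69 = 0.31
s & ~q = min(a, b) on (0.47, 0.31) = 0.31
(s | q) & (s & ~q) = min(a, b) on (0.69, 0.31) = 0.31
~s = 1 − 0.47 = 0.53
q | ~s = max(a, b) on (0.69, 0.53) = 0.69
((s | q) & (s & ~q)) | (q | ~s) = max(a, b) on (0.31, 0.69) = 0.69

0.69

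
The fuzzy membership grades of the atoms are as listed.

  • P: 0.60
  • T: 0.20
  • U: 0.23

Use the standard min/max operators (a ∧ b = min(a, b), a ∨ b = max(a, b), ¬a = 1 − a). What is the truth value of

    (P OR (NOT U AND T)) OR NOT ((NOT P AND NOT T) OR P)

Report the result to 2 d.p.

0.60

NOT U = 1 − 0.23 = 0.77
NOT U AND T = min(a, b) on (0.77, 0.20) = 0.20
P OR (NOT U AND T) = max(a, b) on (0.60, 0.20) = 0.60
NOT P = 1 − 0.60 = 0.40
NOT T = 1 − 0.20 = 0.80
NOT P AND NOT T = min(a, b) on (0.40, 0.80) = 0.40
(NOT P AND NOT T) OR P = max(a, b) on (0.40, 0.60) = 0.60
NOT ((NOT P AND NOT T) OR P) = 1 − 0.60 = 0.40
(P OR (NOT U AND T)) OR NOT ((NOT P AND NOT T) OR P) = max(a, b) on (0.60, 0.40) = 0.60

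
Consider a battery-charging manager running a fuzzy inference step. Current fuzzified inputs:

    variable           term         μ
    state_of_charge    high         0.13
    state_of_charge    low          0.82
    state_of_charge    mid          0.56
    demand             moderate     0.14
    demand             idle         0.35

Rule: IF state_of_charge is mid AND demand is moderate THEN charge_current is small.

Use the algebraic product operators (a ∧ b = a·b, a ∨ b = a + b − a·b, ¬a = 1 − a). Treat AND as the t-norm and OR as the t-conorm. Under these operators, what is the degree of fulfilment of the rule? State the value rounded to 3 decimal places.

firing strength: mid=0.56, moderate=0.14; AND[a·b] → w = 0.0784

0.078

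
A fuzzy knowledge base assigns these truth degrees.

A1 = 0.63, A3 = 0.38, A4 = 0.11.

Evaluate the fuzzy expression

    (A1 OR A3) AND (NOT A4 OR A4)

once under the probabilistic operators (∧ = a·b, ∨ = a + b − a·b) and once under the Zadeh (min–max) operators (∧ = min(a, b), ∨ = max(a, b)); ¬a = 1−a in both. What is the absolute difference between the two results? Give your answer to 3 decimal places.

Under probabilistic:
  A1 OR A3 = a + b − a·b on (0.6300, 0.3800) = 0.7706
  NOT A4 = 1 − 0.1100 = 0.8900
  NOT A4 OR A4 = a + b − a·b on (0.8900, 0.1100) = 0.9021
  (A1 OR A3) AND (NOT A4 OR A4) = a·b on (0.7706, 0.9021) = 0.6952
  → value = 0.6952
Under Zadeh (min–max):
  A1 OR A3 = max(a, b) on (0.63, 0.38) = 0.63
  NOT A4 = 1 − 0.11 = 0.89
  NOT A4 OR A4 = max(a, b) on (0.89, 0.11) = 0.89
  (A1 OR A3) AND (NOT A4 OR A4) = min(a, b) on (0.63, 0.89) = 0.63
  → value = 0.6300
|0.6952 − 0.6300| = 0.065

0.065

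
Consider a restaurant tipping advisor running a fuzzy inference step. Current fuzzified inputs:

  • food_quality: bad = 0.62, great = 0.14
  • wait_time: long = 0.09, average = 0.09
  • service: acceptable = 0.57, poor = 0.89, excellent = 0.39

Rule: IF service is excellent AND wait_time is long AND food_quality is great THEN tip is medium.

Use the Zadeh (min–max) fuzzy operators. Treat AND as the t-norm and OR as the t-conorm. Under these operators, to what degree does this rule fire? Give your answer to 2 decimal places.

0.09

firing strength: excellent=0.39, long=0.09, great=0.14; AND[min(a, b)] → w = 0.09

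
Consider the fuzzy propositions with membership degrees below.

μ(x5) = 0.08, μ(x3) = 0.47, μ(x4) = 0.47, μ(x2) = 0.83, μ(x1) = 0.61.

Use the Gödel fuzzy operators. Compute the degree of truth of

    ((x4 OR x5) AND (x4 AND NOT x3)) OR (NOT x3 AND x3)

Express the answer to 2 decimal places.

x4 OR x5 = max(a, b) on (0.47, 0.08) = 0.47
NOT x3 = 1 − 0.47 = 0.53
x4 AND NOT x3 = min(a, b) on (0.47, 0.53) = 0.47
(x4 OR x5) AND (x4 AND NOT x3) = min(a, b) on (0.47, 0.47) = 0.47
NOT x3 = 1 − 0.47 = 0.53
NOT x3 AND x3 = min(a, b) on (0.53, 0.47) = 0.47
((x4 OR x5) AND (x4 AND NOT x3)) OR (NOT x3 AND x3) = max(a, b) on (0.47, 0.47) = 0.47

0.47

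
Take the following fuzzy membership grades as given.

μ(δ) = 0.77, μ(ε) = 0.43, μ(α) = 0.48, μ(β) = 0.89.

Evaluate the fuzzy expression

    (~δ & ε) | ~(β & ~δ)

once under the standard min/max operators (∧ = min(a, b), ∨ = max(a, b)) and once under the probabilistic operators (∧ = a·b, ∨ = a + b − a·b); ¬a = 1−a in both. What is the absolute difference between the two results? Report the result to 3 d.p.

Under standard min/max:
  ~δ = 1 − 0.77 = 0.23
  ~δ & ε = min(a, b) on (0.23, 0.43) = 0.23
  ~δ = 1 − 0.77 = 0.23
  β & ~δ = min(a, b) on (0.89, 0.23) = 0.23
  ~(β & ~δ) = 1 − 0.23 = 0.77
  (~δ & ε) | ~(β & ~δ) = max(a, b) on (0.23, 0.77) = 0.77
  → value = 0.7700
Under probabilistic:
  ~δ = 1 − 0.7700 = 0.2300
  ~δ & ε = a·b on (0.2300, 0.4300) = 0.0989
  ~δ = 1 − 0.7700 = 0.2300
  β & ~δ = a·b on (0.8900, 0.2300) = 0.2047
  ~(β & ~δ) = 1 − 0.2047 = 0.7953
  (~δ & ε) | ~(β & ~δ) = a + b − a·b on (0.0989, 0.7953) = 0.8155
  → value = 0.8155
|0.7700 − 0.8155| = 0.046

0.046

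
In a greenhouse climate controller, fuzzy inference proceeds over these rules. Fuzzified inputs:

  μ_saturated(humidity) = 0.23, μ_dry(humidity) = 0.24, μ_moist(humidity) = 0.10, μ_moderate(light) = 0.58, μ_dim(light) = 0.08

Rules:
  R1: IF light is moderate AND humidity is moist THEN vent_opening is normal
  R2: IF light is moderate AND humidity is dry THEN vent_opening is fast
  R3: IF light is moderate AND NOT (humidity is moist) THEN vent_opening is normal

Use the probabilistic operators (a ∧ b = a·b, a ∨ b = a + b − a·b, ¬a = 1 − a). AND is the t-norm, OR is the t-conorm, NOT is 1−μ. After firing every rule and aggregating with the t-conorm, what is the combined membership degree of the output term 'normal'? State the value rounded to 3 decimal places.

0.550

R1: moderate=0.58, moist=0.10; AND[a·b] → w = 0.0580
R2: moderate=0.58, dry=0.24; AND[a·b] → w = 0.1392
R3: moderate=0.58, ¬moist=1−0.10=0.90; AND[a·b] → w = 0.5220
Rules with consequent 'normal': {R1, R3} → strengths 0.0580, 0.5220
Aggregate via t-conorm [a + b − a·b]: 0.5497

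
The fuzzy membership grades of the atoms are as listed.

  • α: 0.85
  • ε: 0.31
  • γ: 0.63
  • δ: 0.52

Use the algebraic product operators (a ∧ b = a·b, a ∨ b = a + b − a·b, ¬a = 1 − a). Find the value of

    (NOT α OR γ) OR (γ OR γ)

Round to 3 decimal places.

0.957

NOT α = 1 − 0.8500 = 0.1500
NOT α OR γ = a + b − a·b on (0.1500, 0.6300) = 0.6855
γ OR γ = a + b − a·b on (0.6300, 0.6300) = 0.8631
(NOT α OR γ) OR (γ OR γ) = a + b − a·b on (0.6855, 0.8631) = 0.9569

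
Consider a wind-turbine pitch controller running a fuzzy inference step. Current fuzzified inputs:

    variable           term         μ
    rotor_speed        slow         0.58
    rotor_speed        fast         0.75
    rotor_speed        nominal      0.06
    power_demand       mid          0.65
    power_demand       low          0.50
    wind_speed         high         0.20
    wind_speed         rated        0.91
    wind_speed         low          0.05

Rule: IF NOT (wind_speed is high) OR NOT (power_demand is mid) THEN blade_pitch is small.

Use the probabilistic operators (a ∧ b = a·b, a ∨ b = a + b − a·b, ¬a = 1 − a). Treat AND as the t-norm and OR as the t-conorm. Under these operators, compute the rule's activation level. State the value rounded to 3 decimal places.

firing strength: ¬high=1−0.20=0.80, ¬mid=1−0.65=0.35; OR[a + b − a·b] → w = 0.8700

0.870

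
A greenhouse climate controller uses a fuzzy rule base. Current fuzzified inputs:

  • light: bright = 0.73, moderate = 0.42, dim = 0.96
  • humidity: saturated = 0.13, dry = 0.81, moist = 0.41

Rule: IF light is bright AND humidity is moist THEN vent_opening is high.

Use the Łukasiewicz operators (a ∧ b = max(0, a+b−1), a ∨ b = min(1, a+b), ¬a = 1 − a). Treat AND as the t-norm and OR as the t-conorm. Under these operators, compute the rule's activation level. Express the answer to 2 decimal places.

0.14

firing strength: bright=0.73, moist=0.41; AND[max(0, a+b−1)] → w = 0.14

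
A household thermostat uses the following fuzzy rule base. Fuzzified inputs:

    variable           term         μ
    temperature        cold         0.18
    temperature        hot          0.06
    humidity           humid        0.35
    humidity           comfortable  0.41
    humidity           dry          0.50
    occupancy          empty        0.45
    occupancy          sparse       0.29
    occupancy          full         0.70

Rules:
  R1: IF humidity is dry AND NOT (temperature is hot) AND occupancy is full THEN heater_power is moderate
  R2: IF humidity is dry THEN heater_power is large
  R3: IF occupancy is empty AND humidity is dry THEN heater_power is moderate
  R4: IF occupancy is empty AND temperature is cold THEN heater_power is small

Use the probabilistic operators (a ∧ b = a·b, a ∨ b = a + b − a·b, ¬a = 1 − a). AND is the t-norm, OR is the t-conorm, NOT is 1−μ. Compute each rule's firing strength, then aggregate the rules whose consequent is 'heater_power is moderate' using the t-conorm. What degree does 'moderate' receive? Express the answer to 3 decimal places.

0.480

R1: dry=0.50, ¬hot=1−0.06=0.94, full=0.70; AND[a·b] → w = 0.3290
R2: dry=0.50 → w = 0.5000
R3: empty=0.45, dry=0.50; AND[a·b] → w = 0.2250
R4: empty=0.45, cold=0.18; AND[a·b] → w = 0.0810
Rules with consequent 'moderate': {R1, R3} → strengths 0.3290, 0.2250
Aggregate via t-conorm [a + b − a·b]: 0.4800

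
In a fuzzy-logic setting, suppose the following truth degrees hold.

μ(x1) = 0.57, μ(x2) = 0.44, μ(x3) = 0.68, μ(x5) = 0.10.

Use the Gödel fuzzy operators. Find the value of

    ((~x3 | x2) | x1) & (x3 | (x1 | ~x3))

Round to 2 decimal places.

0.57

~x3 = 1 − 0.68 = 0.32
~x3 | x2 = max(a, b) on (0.32, 0.44) = 0.44
(~x3 | x2) | x1 = max(a, b) on (0.44, 0.57) = 0.57
~x3 = 1 − 0.68 = 0.32
x1 | ~x3 = max(a, b) on (0.57, 0.32) = 0.57
x3 | (x1 | ~x3) = max(a, b) on (0.68, 0.57) = 0.68
((~x3 | x2) | x1) & (x3 | (x1 | ~x3)) = min(a, b) on (0.57, 0.68) = 0.57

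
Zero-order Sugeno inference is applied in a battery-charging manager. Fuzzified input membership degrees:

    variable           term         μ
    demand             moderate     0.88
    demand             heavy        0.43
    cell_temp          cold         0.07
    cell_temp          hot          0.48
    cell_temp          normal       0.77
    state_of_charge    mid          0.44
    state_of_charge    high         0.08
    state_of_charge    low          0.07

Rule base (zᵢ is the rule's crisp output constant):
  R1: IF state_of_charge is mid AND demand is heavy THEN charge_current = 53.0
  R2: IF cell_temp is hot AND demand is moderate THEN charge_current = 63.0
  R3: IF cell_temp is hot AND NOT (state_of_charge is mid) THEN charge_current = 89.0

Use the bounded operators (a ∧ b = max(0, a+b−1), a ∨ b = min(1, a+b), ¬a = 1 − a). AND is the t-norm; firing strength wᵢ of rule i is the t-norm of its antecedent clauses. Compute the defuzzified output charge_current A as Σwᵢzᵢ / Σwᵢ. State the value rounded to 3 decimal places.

R1 (z=53.0): mid=0.44, heavy=0.43; AND[max(0, a+b−1)] → w = 0.00
R2 (z=63.0): hot=0.48, moderate=0.88; AND[max(0, a+b−1)] → w = 0.36
R3 (z=89.0): hot=0.48, ¬mid=1−0.44=0.56; AND[max(0, a+b−1)] → w = 0.04
Weighted average = (0.00·53.0 + 0.36·63.0 + 0.04·89.0) / (0.00 + 0.36 + 0.04)
  = 26.2400 / 0.4000 = 65.600

65.600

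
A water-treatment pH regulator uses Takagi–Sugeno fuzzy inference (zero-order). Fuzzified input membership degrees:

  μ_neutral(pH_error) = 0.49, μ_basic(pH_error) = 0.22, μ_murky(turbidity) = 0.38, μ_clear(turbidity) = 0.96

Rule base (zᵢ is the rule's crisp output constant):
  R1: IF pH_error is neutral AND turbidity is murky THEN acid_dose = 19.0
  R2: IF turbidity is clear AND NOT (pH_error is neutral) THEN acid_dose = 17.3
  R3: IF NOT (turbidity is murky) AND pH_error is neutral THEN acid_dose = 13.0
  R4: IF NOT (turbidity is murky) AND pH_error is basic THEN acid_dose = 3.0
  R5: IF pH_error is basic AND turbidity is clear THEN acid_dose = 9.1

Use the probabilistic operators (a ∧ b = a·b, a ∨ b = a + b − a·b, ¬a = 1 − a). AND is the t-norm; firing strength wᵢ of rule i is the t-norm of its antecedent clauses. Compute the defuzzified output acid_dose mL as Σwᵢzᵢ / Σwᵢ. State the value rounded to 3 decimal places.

13.780

R1 (z=19.0): neutral=0.49, murky=0.38; AND[a·b] → w = 0.1862
R2 (z=17.3): clear=0.96, ¬neutral=1−0.49=0.51; AND[a·b] → w = 0.4896
R3 (z=13.0): ¬murky=1−0.38=0.62, neutral=0.49; AND[a·b] → w = 0.3038
R4 (z=3.0): ¬murky=1−0.38=0.62, basic=0.22; AND[a·b] → w = 0.1364
R5 (z=9.1): basic=0.22, clear=0.96; AND[a·b] → w = 0.2112
Weighted average = (0.1862·19.0 + 0.4896·17.3 + 0.3038·13.0 + 0.1364·3.0 + 0.2112·9.1) / (0.1862 + 0.4896 + 0.3038 + 0.1364 + 0.2112)
  = 18.2884 / 1.3272 = 13.780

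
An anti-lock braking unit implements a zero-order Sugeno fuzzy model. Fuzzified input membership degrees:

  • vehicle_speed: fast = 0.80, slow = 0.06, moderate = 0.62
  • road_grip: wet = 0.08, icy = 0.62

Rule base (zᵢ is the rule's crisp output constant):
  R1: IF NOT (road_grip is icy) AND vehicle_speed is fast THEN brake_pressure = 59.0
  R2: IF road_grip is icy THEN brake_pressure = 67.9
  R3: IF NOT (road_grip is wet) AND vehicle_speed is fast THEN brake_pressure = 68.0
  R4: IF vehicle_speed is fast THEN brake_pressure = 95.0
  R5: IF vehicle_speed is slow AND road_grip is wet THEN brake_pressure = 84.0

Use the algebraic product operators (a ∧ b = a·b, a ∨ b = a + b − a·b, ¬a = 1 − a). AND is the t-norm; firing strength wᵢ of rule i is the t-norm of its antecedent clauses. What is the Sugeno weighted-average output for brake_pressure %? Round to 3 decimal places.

75.659

R1 (z=59.0): ¬icy=1−0.62=0.38, fast=0.80; AND[a·b] → w = 0.3040
R2 (z=67.9): icy=0.62 → w = 0.6200
R3 (z=68.0): ¬wet=1−0.08=0.92, fast=0.80; AND[a·b] → w = 0.7360
R4 (z=95.0): fast=0.80 → w = 0.8000
R5 (z=84.0): slow=0.06, wet=0.08; AND[a·b] → w = 0.0048
Weighted average = (0.3040·59.0 + 0.6200·67.9 + 0.7360·68.0 + 0.8000·95.0 + 0.0048·84.0) / (0.3040 + 0.6200 + 0.7360 + 0.8000 + 0.0048)
  = 186.4852 / 2.4648 = 75.659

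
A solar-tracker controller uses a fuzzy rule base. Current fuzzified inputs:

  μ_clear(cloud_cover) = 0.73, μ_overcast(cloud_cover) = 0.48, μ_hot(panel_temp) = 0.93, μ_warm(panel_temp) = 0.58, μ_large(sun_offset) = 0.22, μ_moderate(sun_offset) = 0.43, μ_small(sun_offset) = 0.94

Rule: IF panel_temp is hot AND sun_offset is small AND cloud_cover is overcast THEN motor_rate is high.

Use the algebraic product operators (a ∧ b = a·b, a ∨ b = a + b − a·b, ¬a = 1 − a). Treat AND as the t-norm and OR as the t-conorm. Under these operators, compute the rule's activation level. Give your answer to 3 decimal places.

firing strength: hot=0.93, small=0.94, overcast=0.48; AND[a·b] → w = 0.4196

0.420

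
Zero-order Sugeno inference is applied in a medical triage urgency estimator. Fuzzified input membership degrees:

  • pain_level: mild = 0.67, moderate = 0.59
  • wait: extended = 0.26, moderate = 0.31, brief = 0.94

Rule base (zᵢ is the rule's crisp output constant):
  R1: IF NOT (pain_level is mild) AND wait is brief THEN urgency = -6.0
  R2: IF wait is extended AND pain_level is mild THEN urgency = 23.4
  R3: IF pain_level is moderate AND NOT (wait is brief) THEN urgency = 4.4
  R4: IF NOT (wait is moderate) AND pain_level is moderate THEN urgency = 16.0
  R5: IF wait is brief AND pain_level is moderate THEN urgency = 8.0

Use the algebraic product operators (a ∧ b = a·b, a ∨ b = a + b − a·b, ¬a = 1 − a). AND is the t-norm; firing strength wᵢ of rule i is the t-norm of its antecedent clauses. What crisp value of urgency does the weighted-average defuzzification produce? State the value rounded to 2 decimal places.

R1 (z=-6.0): ¬mild=1−0.67=0.33, brief=0.94; AND[a·b] → w = 0.3102
R2 (z=23.4): extended=0.26, mild=0.67; AND[a·b] → w = 0.1742
R3 (z=4.4): moderate=0.59, ¬brief=1−0.94=0.06; AND[a·b] → w = 0.0354
R4 (z=16.0): ¬moderate=1−0.31=0.69, moderate=0.59; AND[a·b] → w = 0.4071
R5 (z=8.0): brief=0.94, moderate=0.59; AND[a·b] → w = 0.5546
Weighted average = (0.3102·-6.0 + 0.1742·23.4 + 0.0354·4.4 + 0.4071·16.0 + 0.5546·8.0) / (0.3102 + 0.1742 + 0.0354 + 0.4071 + 0.5546)
  = 13.3212 / 1.4815 = 8.99

8.99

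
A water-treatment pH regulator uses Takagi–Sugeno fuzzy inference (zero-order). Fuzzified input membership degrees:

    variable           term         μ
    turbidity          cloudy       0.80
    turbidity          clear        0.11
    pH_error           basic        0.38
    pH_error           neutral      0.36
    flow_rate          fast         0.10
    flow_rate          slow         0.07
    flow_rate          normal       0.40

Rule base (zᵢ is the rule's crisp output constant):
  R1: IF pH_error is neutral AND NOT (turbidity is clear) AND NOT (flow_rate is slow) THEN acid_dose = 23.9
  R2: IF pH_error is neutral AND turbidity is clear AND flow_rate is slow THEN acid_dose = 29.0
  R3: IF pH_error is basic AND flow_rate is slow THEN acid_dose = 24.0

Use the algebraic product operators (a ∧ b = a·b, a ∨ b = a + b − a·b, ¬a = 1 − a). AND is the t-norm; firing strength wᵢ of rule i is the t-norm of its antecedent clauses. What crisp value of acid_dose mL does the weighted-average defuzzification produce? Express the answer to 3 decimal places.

23.951

R1 (z=23.9): neutral=0.36, ¬clear=1−0.11=0.89, ¬slow=1−0.07=0.93; AND[a·b] → w = 0.2980
R2 (z=29.0): neutral=0.36, clear=0.11, slow=0.07; AND[a·b] → w = 0.0028
R3 (z=24.0): basic=0.38, slow=0.07; AND[a·b] → w = 0.0266
Weighted average = (0.2980·23.9 + 0.0028·29.0 + 0.0266·24.0) / (0.2980 + 0.0028 + 0.0266)
  = 7.8403 / 0.3273 = 23.951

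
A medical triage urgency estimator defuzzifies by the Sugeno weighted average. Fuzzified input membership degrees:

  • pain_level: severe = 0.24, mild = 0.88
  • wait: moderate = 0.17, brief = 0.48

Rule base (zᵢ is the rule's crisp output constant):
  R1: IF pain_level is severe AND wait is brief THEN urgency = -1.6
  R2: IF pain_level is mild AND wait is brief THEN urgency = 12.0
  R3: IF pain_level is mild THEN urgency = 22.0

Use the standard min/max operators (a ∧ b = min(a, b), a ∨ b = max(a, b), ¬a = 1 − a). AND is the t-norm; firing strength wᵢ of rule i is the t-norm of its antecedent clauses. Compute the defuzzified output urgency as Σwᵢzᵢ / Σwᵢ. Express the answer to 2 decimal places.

R1 (z=-1.6): severe=0.24, brief=0.48; AND[min(a, b)] → w = 0.24
R2 (z=12.0): mild=0.88, brief=0.48; AND[min(a, b)] → w = 0.48
R3 (z=22.0): mild=0.88 → w = 0.88
Weighted average = (0.24·-1.6 + 0.48·12.0 + 0.88·22.0) / (0.24 + 0.48 + 0.88)
  = 24.7360 / 1.6000 = 15.46

15.46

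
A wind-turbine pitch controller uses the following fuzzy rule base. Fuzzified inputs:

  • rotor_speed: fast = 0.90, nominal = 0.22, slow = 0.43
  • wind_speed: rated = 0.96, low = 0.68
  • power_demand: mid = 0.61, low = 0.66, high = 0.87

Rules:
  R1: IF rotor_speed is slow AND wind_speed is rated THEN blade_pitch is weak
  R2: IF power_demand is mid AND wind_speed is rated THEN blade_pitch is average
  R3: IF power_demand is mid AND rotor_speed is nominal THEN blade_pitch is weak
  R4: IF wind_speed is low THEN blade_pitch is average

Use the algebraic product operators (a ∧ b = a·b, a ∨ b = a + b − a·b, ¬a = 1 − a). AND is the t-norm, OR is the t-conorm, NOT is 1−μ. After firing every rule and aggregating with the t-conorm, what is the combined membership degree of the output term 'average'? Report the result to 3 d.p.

0.867

R1: slow=0.43, rated=0.96; AND[a·b] → w = 0.4128
R2: mid=0.61, rated=0.96; AND[a·b] → w = 0.5856
R3: mid=0.61, nominal=0.22; AND[a·b] → w = 0.1342
R4: low=0.68 → w = 0.6800
Rules with consequent 'average': {R2, R4} → strengths 0.5856, 0.6800
Aggregate via t-conorm [a + b − a·b]: 0.8674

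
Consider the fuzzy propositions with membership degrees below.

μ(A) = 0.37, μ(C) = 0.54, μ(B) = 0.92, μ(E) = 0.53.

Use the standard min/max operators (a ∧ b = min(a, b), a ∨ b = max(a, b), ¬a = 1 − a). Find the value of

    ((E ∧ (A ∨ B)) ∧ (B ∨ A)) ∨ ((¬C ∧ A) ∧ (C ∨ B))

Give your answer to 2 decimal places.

A ∨ B = max(a, b) on (0.37, 0.92) = 0.92
E ∧ (A ∨ B) = min(a, b) on (0.53, 0.92) = 0.53
B ∨ A = max(a, b) on (0.92, 0.37) = 0.92
(E ∧ (A ∨ B)) ∧ (B ∨ A) = min(a, b) on (0.53, 0.92) = 0.53
¬C = 1 − 0.54 = 0.46
¬C ∧ A = min(a, b) on (0.46, 0.37) = 0.37
C ∨ B = max(a, b) on (0.54, 0.92) = 0.92
(¬C ∧ A) ∧ (C ∨ B) = min(a, b) on (0.37, 0.92) = 0.37
((E ∧ (A ∨ B)) ∧ (B ∨ A)) ∨ ((¬C ∧ A) ∧ (C ∨ B)) = max(a, b) on (0.53, 0.37) = 0.53

0.53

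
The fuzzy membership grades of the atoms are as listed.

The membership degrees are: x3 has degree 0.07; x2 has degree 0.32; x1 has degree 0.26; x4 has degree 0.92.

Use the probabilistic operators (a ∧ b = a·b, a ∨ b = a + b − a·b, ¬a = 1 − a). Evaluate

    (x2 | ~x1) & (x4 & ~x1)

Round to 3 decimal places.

0.560

~x1 = 1 − 0.2600 = 0.7400
x2 | ~x1 = a + b − a·b on (0.3200, 0.7400) = 0.8232
~x1 = 1 − 0.2600 = 0.7400
x4 & ~x1 = a·b on (0.9200, 0.7400) = 0.6808
(x2 | ~x1) & (x4 & ~x1) = a·b on (0.8232, 0.6808) = 0.5604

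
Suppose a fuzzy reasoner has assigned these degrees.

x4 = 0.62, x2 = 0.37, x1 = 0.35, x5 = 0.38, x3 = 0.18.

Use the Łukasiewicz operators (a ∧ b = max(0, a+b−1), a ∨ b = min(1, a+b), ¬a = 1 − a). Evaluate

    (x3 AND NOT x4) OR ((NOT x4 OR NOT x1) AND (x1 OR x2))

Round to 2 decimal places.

NOT x4 = 1 − 0.62 = 0.38
x3 AND NOT x4 = max(0, a+b−1) on (0.18, 0.38) = 0.00
NOT x4 = 1 − 0.62 = 0.38
NOT x1 = 1 − 0.35 = 0.65
NOT x4 OR NOT x1 = min(1, a+b) on (0.38, 0.65) = 1.00
x1 OR x2 = min(1, a+b) on (0.35, 0.37) = 0.72
(NOT x4 OR NOT x1) AND (x1 OR x2) = max(0, a+b−1) on (1.00, 0.72) = 0.72
(x3 AND NOT x4) OR ((NOT x4 OR NOT x1) AND (x1 OR x2)) = min(1, a+b) on (0.00, 0.72) = 0.72

0.72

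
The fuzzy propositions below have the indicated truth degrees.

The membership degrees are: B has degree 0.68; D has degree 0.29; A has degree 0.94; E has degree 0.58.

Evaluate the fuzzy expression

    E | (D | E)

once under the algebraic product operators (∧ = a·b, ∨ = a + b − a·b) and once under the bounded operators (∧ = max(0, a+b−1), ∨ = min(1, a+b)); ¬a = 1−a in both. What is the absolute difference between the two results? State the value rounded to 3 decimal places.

0.125

Under algebraic product:
  D | E = a + b − a·b on (0.2900, 0.5800) = 0.7018
  E | (D | E) = a + b − a·b on (0.5800, 0.7018) = 0.8748
  → value = 0.8748
Under bounded:
  D | E = min(1, a+b) on (0.29, 0.58) = 0.87
  E | (D | E) = min(1, a+b) on (0.58, 0.87) = 1.00
  → value = 1.0000
|0.8748 − 1.0000| = 0.125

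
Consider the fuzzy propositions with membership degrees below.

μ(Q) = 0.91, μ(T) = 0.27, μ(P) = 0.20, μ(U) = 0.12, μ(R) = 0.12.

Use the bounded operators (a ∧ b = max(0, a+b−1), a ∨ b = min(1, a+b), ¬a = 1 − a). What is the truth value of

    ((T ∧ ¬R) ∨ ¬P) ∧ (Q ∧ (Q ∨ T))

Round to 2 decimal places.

0.86

¬R = 1 − 0.12 = 0.88
T ∧ ¬R = max(0, a+b−1) on (0.27, 0.88) = 0.15
¬P = 1 − 0.20 = 0.80
(T ∧ ¬R) ∨ ¬P = min(1, a+b) on (0.15, 0.80) = 0.95
Q ∨ T = min(1, a+b) on (0.91, 0.27) = 1.00
Q ∧ (Q ∨ T) = max(0, a+b−1) on (0.91, 1.00) = 0.91
((T ∧ ¬R) ∨ ¬P) ∧ (Q ∧ (Q ∨ T)) = max(0, a+b−1) on (0.95, 0.91) = 0.86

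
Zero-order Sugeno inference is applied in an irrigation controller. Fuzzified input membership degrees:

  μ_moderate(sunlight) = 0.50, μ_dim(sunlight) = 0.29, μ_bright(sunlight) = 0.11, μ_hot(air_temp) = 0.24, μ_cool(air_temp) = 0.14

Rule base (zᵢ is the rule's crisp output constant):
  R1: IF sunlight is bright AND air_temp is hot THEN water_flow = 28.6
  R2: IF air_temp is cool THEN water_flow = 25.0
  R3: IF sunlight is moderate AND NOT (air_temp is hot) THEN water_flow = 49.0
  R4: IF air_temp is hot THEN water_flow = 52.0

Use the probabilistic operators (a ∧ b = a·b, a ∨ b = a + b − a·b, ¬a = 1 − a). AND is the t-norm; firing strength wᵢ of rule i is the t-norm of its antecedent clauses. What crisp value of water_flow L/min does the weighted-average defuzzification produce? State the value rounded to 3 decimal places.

44.958

R1 (z=28.6): bright=0.11, hot=0.24; AND[a·b] → w = 0.0264
R2 (z=25.0): cool=0.14 → w = 0.1400
R3 (z=49.0): moderate=0.50, ¬hot=1−0.24=0.76; AND[a·b] → w = 0.3800
R4 (z=52.0): hot=0.24 → w = 0.2400
Weighted average = (0.0264·28.6 + 0.1400·25.0 + 0.3800·49.0 + 0.2400·52.0) / (0.0264 + 0.1400 + 0.3800 + 0.2400)
  = 35.3550 / 0.7864 = 44.958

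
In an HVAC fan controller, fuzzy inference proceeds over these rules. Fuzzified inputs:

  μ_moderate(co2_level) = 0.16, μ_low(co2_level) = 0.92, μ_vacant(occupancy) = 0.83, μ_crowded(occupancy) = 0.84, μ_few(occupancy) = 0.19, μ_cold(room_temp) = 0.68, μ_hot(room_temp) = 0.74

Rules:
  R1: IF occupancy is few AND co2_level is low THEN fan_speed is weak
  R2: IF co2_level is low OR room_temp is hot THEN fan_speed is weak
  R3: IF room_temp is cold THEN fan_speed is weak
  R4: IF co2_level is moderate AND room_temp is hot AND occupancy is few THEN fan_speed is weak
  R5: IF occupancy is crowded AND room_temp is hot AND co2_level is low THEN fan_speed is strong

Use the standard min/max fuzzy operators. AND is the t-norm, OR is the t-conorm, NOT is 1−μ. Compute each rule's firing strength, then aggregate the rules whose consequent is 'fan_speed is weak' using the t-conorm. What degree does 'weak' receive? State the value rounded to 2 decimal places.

R1: few=0.19, low=0.92; AND[min(a, b)] → w = 0.19
R2: low=0.92, hot=0.74; OR[max(a, b)] → w = 0.92
R3: cold=0.68 → w = 0.68
R4: moderate=0.16, hot=0.74, few=0.19; AND[min(a, b)] → w = 0.16
R5: crowded=0.84, hot=0.74, low=0.92; AND[min(a, b)] → w = 0.74
Rules with consequent 'weak': {R1, R2, R3, R4} → strengths 0.19, 0.92, 0.68, 0.16
Aggregate via t-conorm [max(a, b)]: 0.92

0.92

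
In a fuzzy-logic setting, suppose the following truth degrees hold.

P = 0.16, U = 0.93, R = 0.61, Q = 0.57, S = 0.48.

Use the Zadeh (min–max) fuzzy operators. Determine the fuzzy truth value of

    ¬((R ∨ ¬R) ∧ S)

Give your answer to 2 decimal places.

¬R = 1 − 0.61 = 0.39
R ∨ ¬R = max(a, b) on (0.61, 0.39) = 0.61
(R ∨ ¬R) ∧ S = min(a, b) on (0.61, 0.48) = 0.48
¬((R ∨ ¬R) ∧ S) = 1 − 0.48 = 0.52

0.52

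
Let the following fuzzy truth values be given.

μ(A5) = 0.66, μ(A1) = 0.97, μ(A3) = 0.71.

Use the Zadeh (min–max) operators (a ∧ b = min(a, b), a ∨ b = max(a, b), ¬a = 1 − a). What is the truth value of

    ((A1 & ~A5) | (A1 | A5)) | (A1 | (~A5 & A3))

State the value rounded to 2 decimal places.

~A5 = 1 − 0.66 = 0.34
A1 & ~A5 = min(a, b) on (0.97, 0.34) = 0.34
A1 | A5 = max(a, b) on (0.97, 0.66) = 0.97
(A1 & ~A5) | (A1 | A5) = max(a, b) on (0.34, 0.97) = 0.97
~A5 = 1 − 0.66 = 0.34
~A5 & A3 = min(a, b) on (0.34, 0.71) = 0.34
A1 | (~A5 & A3) = max(a, b) on (0.97, 0.34) = 0.97
((A1 & ~A5) | (A1 | A5)) | (A1 | (~A5 & A3)) = max(a, b) on (0.97, 0.97) = 0.97

0.97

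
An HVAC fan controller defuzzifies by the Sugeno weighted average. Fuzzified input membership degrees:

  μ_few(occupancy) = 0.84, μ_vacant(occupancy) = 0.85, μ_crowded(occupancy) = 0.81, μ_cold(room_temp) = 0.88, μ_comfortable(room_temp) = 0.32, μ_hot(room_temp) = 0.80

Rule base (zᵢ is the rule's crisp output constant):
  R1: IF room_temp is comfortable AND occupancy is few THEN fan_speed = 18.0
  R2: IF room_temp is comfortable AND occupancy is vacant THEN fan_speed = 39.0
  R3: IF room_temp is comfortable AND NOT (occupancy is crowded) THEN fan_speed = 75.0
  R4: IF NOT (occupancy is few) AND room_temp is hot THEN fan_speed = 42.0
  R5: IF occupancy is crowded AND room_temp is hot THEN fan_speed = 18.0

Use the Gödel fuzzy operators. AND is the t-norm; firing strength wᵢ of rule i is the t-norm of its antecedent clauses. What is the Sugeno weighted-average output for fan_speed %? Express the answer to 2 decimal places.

R1 (z=18.0): comfortable=0.32, few=0.84; AND[min(a, b)] → w = 0.32
R2 (z=39.0): comfortable=0.32, vacant=0.85; AND[min(a, b)] → w = 0.32
R3 (z=75.0): comfortable=0.32, ¬crowded=1−0.81=0.19; AND[min(a, b)] → w = 0.19
R4 (z=42.0): ¬few=1−0.84=0.16, hot=0.80; AND[min(a, b)] → w = 0.16
R5 (z=18.0): crowded=0.81, hot=0.80; AND[min(a, b)] → w = 0.80
Weighted average = (0.32·18.0 + 0.32·39.0 + 0.19·75.0 + 0.16·42.0 + 0.80·18.0) / (0.32 + 0.32 + 0.19 + 0.16 + 0.80)
  = 53.6100 / 1.7900 = 29.95

29.95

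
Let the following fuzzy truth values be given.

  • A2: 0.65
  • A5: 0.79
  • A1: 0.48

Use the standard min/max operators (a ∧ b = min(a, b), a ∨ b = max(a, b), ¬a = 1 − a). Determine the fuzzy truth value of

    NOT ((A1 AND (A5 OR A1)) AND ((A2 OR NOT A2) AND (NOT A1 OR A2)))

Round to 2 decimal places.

0.52

A5 OR A1 = max(a, b) on (0.79, 0.48) = 0.79
A1 AND (A5 OR A1) = min(a, b) on (0.48, 0.79) = 0.48
NOT A2 = 1 − 0.65 = 0.35
A2 OR NOT A2 = max(a, b) on (0.65, 0.35) = 0.65
NOT A1 = 1 − 0.48 = 0.52
NOT A1 OR A2 = max(a, b) on (0.52, 0.65) = 0.65
(A2 OR NOT A2) AND (NOT A1 OR A2) = min(a, b) on (0.65, 0.65) = 0.65
(A1 AND (A5 OR A1)) AND ((A2 OR NOT A2) AND (NOT A1 OR A2)) = min(a, b) on (0.48, 0.65) = 0.48
NOT ((A1 AND (A5 OR A1)) AND ((A2 OR NOT A2) AND (NOT A1 OR A2))) = 1 − 0.48 = 0.52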